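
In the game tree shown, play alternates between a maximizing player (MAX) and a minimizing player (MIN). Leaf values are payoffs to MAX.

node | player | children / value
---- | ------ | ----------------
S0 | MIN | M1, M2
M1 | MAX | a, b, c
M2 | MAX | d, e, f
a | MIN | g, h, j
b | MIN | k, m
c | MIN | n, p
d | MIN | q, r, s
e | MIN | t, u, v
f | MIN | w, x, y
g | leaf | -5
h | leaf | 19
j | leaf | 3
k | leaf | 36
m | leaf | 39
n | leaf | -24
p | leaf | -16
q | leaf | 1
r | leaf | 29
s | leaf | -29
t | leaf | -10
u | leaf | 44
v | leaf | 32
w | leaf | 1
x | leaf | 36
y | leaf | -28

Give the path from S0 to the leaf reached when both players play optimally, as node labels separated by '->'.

a (MIN): min(-5, 19, 3) = -5
b (MIN): min(36, 39) = 36
c (MIN): min(-24, -16) = -24
M1 (MAX): max(-5, 36, -24) = 36
d (MIN): min(1, 29, -29) = -29
e (MIN): min(-10, 44, 32) = -10
f (MIN): min(1, 36, -28) = -28
M2 (MAX): max(-29, -10, -28) = -10
S0 (MIN): min(36, -10) = -10
At S0, MIN picks M2 (lowest: -10).
At M2, MAX picks e (highest: -10).
At e, MIN picks t (lowest: -10).
Terminal value -10.

S0 -> M2 -> e -> t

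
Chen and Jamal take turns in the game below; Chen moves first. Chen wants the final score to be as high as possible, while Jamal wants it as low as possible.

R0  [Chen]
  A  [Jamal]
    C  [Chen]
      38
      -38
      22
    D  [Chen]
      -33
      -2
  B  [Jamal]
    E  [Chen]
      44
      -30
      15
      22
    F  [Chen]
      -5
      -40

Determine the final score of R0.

-2

C (Chen): max(38, -38, 22) = 38
D (Chen): max(-33, -2) = -2
A (Jamal): min(38, -2) = -2
E (Chen): max(44, -30, 15, 22) = 44
F (Chen): max(-5, -40) = -5
B (Jamal): min(44, -5) = -5
R0 (Chen): max(-2, -5) = -2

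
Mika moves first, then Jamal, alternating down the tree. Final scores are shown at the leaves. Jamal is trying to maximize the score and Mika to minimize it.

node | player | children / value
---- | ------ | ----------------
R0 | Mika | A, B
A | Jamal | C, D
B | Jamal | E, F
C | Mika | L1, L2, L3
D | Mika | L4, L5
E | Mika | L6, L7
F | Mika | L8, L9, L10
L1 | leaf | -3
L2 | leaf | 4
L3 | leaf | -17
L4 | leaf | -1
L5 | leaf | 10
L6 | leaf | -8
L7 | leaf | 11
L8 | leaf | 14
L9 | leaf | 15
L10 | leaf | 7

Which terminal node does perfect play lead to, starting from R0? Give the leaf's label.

C (Mika): min(-3, 4, -17) = -17
D (Mika): min(-1, 10) = -1
A (Jamal): max(-17, -1) = -1
E (Mika): min(-8, 11) = -8
F (Mika): min(14, 15, 7) = 7
B (Jamal): max(-8, 7) = 7
R0 (Mika): min(-1, 7) = -1
At R0, Mika picks A (lowest: -1).
At A, Jamal picks D (highest: -1).
At D, Mika picks L4 (lowest: -1).
Terminal value -1.

L4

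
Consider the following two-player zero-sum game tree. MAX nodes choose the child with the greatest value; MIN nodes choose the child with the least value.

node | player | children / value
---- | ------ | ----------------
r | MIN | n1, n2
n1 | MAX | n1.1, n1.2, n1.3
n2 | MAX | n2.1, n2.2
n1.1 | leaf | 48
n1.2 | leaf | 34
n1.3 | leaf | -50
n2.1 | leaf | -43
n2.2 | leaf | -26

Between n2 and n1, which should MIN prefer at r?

n2 (MAX): max(-43, -26) = -26
n1 (MAX): max(48, 34, -50) = 48
MIN prefers the lower value; n2=-26, n1=48. n2 is better since -26 < 48.

n2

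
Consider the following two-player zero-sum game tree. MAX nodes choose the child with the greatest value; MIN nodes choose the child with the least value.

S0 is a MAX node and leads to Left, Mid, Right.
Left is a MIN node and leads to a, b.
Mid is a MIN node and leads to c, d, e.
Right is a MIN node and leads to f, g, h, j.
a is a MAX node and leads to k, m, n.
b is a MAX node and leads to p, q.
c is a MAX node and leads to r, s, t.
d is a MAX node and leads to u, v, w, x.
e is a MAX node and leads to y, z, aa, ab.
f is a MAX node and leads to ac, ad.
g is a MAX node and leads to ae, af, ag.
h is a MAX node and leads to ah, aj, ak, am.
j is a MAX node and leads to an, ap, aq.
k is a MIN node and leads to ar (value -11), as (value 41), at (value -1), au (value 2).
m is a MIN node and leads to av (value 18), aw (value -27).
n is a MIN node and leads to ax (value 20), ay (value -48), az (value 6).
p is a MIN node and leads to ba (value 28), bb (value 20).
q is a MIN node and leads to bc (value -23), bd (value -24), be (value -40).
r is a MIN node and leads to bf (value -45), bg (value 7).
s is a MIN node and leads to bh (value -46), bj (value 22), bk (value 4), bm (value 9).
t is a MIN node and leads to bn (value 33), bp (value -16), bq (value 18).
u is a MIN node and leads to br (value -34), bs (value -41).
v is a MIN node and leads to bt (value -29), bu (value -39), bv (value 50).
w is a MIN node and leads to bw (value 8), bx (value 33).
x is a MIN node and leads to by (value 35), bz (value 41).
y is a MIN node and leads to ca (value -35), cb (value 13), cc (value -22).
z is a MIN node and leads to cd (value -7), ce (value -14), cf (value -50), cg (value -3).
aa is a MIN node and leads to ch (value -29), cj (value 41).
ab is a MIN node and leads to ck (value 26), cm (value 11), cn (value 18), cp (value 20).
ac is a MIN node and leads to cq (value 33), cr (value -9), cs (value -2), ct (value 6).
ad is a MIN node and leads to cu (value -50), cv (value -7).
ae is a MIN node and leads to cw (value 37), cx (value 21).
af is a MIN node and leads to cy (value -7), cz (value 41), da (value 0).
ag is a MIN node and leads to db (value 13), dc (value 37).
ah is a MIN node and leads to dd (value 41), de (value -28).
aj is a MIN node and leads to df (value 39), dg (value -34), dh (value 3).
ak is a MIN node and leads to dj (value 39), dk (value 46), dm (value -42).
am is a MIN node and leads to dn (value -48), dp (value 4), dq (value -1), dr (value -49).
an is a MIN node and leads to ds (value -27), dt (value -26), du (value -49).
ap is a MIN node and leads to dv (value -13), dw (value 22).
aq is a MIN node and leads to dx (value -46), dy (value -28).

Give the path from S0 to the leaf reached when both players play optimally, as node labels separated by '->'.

k (MIN): min(-11, 41, -1, 2) = -11
m (MIN): min(18, -27) = -27
n (MIN): min(20, -48, 6) = -48
a (MAX): max(-11, -27, -48) = -11
p (MIN): min(28, 20) = 20
q (MIN): min(-23, -24, -40) = -40
b (MAX): max(20, -40) = 20
Left (MIN): min(-11, 20) = -11
r (MIN): min(-45, 7) = -45
s (MIN): min(-46, 22, 4, 9) = -46
t (MIN): min(33, -16, 18) = -16
c (MAX): max(-45, -46, -16) = -16
u (MIN): min(-34, -41) = -41
v (MIN): min(-29, -39, 50) = -39
w (MIN): min(8, 33) = 8
x (MIN): min(35, 41) = 35
d (MAX): max(-41, -39, 8, 35) = 35
y (MIN): min(-35, 13, -22) = -35
z (MIN): min(-7, -14, -50, -3) = -50
aa (MIN): min(-29, 41) = -29
ab (MIN): min(26, 11, 18, 20) = 11
e (MAX): max(-35, -50, -29, 11) = 11
Mid (MIN): min(-16, 35, 11) = -16
ac (MIN): min(33, -9, -2, 6) = -9
ad (MIN): min(-50, -7) = -50
f (MAX): max(-9, -50) = -9
ae (MIN): min(37, 21) = 21
af (MIN): min(-7, 41, 0) = -7
ag (MIN): min(13, 37) = 13
g (MAX): max(21, -7, 13) = 21
ah (MIN): min(41, -28) = -28
aj (MIN): min(39, -34, 3) = -34
ak (MIN): min(39, 46, -42) = -42
am (MIN): min(-48, 4, -1, -49) = -49
h (MAX): max(-28, -34, -42, -49) = -28
an (MIN): min(-27, -26, -49) = -49
ap (MIN): min(-13, 22) = -13
aq (MIN): min(-46, -28) = -46
j (MAX): max(-49, -13, -46) = -13
Right (MIN): min(-9, 21, -28, -13) = -28
S0 (MAX): max(-11, -16, -28) = -11
At S0, MAX picks Left (highest: -11).
At Left, MIN picks a (lowest: -11).
At a, MAX picks k (highest: -11).
At k, MIN picks ar (lowest: -11).
Terminal value -11.

S0 -> Left -> a -> k -> ar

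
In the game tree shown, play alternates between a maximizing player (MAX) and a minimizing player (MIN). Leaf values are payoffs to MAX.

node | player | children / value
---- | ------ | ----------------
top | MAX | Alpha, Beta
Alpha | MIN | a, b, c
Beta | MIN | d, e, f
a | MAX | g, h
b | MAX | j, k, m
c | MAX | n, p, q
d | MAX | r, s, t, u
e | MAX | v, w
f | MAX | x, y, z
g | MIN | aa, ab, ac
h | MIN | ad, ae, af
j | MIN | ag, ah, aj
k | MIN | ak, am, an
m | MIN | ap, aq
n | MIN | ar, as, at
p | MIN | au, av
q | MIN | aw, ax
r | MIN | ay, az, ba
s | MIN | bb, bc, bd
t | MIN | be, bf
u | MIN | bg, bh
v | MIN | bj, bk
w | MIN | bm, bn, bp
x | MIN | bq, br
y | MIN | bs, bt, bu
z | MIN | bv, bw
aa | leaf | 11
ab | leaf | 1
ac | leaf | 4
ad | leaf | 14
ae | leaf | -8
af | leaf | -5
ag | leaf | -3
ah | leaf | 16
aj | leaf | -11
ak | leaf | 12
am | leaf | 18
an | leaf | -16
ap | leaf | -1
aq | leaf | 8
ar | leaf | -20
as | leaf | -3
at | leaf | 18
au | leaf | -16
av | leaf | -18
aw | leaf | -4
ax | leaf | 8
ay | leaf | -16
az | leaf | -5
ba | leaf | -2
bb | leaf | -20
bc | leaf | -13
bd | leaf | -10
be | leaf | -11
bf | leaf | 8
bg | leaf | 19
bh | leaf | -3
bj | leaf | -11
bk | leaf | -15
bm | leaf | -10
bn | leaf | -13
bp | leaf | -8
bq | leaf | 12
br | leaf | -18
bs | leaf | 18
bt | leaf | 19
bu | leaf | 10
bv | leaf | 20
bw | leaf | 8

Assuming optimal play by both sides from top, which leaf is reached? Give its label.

g (MIN): min(11, 1, 4) = 1
h (MIN): min(14, -8, -5) = -8
a (MAX): max(1, -8) = 1
j (MIN): min(-3, 16, -11) = -11
k (MIN): min(12, 18, -16) = -16
m (MIN): min(-1, 8) = -1
b (MAX): max(-11, -16, -1) = -1
n (MIN): min(-20, -3, 18) = -20
p (MIN): min(-16, -18) = -18
q (MIN): min(-4, 8) = -4
c (MAX): max(-20, -18, -4) = -4
Alpha (MIN): min(1, -1, -4) = -4
r (MIN): min(-16, -5, -2) = -16
s (MIN): min(-20, -13, -10) = -20
t (MIN): min(-11, 8) = -11
u (MIN): min(19, -3) = -3
d (MAX): max(-16, -20, -11, -3) = -3
v (MIN): min(-11, -15) = -15
w (MIN): min(-10, -13, -8) = -13
e (MAX): max(-15, -13) = -13
x (MIN): min(12, -18) = -18
y (MIN): min(18, 19, 10) = 10
z (MIN): min(20, 8) = 8
f (MAX): max(-18, 10, 8) = 10
Beta (MIN): min(-3, -13, 10) = -13
top (MAX): max(-4, -13) = -4
At top, MAX picks Alpha (highest: -4).
At Alpha, MIN picks c (lowest: -4).
At c, MAX picks q (highest: -4).
At q, MIN picks aw (lowest: -4).
Terminal value -4.

aw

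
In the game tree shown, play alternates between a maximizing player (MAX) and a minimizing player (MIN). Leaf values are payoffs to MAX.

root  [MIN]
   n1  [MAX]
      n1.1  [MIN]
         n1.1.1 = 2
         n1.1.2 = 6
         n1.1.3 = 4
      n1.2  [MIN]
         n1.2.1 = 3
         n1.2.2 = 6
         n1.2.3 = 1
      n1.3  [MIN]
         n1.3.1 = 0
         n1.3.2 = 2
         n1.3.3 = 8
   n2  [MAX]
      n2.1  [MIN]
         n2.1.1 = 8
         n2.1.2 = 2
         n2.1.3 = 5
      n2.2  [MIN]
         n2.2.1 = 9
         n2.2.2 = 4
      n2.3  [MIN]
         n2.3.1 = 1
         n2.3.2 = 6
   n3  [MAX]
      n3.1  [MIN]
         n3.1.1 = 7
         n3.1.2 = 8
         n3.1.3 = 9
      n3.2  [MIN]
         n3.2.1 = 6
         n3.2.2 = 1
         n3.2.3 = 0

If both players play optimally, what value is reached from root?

2

n1.1 (MIN): min(2, 6, 4) = 2
n1.2 (MIN): min(3, 6, 1) = 1
n1.3 (MIN): min(0, 2, 8) = 0
n1 (MAX): max(2, 1, 0) = 2
n2.1 (MIN): min(8, 2, 5) = 2
n2.2 (MIN): min(9, 4) = 4
n2.3 (MIN): min(1, 6) = 1
n2 (MAX): max(2, 4, 1) = 4
n3.1 (MIN): min(7, 8, 9) = 7
n3.2 (MIN): min(6, 1, 0) = 0
n3 (MAX): max(7, 0) = 7
root (MIN): min(2, 4, 7) = 2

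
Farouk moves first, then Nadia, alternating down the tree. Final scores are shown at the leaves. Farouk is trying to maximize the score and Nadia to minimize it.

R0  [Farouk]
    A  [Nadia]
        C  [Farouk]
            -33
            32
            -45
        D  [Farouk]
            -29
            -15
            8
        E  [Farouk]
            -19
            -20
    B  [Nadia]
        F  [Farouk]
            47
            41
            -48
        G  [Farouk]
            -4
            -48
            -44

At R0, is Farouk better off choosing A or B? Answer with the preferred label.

B

C (Farouk): max(-33, 32, -45) = 32
D (Farouk): max(-29, -15, 8) = 8
E (Farouk): max(-19, -20) = -19
A (Nadia): min(32, 8, -19) = -19
F (Farouk): max(47, 41, -48) = 47
G (Farouk): max(-4, -48, -44) = -4
B (Nadia): min(47, -4) = -4
Farouk prefers the higher value; A=-19, B=-4. B is better since -4 > -19.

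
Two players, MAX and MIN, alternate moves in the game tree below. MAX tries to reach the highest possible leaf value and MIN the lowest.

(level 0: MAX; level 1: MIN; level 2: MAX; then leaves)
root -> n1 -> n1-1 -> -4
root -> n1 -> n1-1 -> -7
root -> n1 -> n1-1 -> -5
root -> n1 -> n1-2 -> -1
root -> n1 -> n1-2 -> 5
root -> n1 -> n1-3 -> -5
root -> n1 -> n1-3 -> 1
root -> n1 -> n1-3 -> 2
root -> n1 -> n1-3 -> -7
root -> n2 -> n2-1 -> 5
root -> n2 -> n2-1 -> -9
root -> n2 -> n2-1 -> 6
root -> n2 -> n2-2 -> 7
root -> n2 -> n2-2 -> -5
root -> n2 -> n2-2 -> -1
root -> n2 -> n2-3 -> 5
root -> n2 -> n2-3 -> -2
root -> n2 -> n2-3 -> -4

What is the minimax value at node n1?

n1-1 (MAX): max(-4, -7, -5) = -4
n1-2 (MAX): max(-1, 5) = 5
n1-3 (MAX): max(-5, 1, 2, -7) = 2
n1 (MIN): min(-4, 5, 2) = -4

-4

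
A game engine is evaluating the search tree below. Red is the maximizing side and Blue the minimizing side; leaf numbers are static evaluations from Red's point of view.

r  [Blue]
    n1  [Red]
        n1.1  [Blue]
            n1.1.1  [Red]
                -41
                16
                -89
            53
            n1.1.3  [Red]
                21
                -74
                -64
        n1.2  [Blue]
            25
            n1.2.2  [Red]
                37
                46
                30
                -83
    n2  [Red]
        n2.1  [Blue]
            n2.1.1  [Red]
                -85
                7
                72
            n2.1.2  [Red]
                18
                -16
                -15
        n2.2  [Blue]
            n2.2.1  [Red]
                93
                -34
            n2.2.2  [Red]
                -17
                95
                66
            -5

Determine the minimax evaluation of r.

n1.1.1 (Red): max(-41, 16, -89) = 16
n1.1.3 (Red): max(21, -74, -64) = 21
n1.1 (Blue): min(16, 53, 21) = 16
n1.2.2 (Red): max(37, 46, 30, -83) = 46
n1.2 (Blue): min(25, 46) = 25
n1 (Red): max(16, 25) = 25
n2.1.1 (Red): max(-85, 7, 72) = 72
n2.1.2 (Red): max(18, -16, -15) = 18
n2.1 (Blue): min(72, 18) = 18
n2.2.1 (Red): max(93, -34) = 93
n2.2.2 (Red): max(-17, 95, 66) = 95
n2.2 (Blue): min(93, 95, -5) = -5
n2 (Red): max(18, -5) = 18
r (Blue): min(25, 18) = 18

18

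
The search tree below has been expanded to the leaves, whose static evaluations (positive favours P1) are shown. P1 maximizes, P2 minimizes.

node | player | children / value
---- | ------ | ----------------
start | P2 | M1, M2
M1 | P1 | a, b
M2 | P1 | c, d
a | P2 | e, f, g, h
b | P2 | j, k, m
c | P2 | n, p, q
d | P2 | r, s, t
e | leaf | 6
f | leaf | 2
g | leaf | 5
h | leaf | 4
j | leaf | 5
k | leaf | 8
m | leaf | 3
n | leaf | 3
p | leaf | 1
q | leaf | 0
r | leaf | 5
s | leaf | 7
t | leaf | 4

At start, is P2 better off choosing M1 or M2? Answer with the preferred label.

a (P2): min(6, 2, 5, 4) = 2
b (P2): min(5, 8, 3) = 3
M1 (P1): max(2, 3) = 3
c (P2): min(3, 1, 0) = 0
d (P2): min(5, 7, 4) = 4
M2 (P1): max(0, 4) = 4
P2 prefers the lower value; M1=3, M2=4. M1 is better since 3 < 4.

M1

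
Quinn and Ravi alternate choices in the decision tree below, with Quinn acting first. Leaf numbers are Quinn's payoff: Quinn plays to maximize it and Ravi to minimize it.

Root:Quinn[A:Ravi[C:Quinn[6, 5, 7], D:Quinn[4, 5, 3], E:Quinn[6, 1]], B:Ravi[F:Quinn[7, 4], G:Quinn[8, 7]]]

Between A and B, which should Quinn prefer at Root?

B

C (Quinn): max(6, 5, 7) = 7
D (Quinn): max(4, 5, 3) = 5
E (Quinn): max(6, 1) = 6
A (Ravi): min(7, 5, 6) = 5
F (Quinn): max(7, 4) = 7
G (Quinn): max(8, 7) = 8
B (Ravi): min(7, 8) = 7
Quinn prefers the higher value; A=5, B=7. B is better since 7 > 5.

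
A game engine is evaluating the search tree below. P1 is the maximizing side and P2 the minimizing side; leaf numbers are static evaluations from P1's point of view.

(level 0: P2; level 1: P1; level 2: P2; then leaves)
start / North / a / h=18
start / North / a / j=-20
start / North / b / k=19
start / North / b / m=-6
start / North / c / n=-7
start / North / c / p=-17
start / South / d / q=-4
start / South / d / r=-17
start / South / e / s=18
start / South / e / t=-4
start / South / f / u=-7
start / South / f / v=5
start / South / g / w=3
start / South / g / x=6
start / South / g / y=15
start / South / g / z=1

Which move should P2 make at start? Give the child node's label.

a (P2): min(18, -20) = -20
b (P2): min(19, -6) = -6
c (P2): min(-7, -17) = -17
North (P1): max(-20, -6, -17) = -6
d (P2): min(-4, -17) = -17
e (P2): min(18, -4) = -4
f (P2): min(-7, 5) = -7
g (P2): min(3, 6, 15, 1) = 1
South (P1): max(-17, -4, -7, 1) = 1
start (P2): min(-6, 1) = -6
P2 at start wants the lowest of {North=-6, South=1}, so chooses North.

North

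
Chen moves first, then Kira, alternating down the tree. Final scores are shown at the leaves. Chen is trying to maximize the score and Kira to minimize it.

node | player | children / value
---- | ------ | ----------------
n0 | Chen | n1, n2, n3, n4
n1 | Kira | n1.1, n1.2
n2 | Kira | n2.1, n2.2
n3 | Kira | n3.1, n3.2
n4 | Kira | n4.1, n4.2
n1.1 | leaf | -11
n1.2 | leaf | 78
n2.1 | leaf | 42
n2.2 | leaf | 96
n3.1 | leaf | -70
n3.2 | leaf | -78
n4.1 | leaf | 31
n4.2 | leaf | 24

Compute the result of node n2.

n2 (Kira): min(42, 96) = 42

42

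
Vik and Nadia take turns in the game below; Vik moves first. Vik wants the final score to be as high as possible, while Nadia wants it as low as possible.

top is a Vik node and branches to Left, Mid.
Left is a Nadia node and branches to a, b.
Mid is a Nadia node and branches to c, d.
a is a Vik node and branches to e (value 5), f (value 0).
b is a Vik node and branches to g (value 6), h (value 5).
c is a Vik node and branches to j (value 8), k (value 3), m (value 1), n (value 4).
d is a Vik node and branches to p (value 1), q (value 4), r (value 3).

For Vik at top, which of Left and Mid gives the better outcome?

Left

a (Vik): max(5, 0) = 5
b (Vik): max(6, 5) = 6
Left (Nadia): min(5, 6) = 5
c (Vik): max(8, 3, 1, 4) = 8
d (Vik): max(1, 4, 3) = 4
Mid (Nadia): min(8, 4) = 4
Vik prefers the higher value; Left=5, Mid=4. Left is better since 5 > 4.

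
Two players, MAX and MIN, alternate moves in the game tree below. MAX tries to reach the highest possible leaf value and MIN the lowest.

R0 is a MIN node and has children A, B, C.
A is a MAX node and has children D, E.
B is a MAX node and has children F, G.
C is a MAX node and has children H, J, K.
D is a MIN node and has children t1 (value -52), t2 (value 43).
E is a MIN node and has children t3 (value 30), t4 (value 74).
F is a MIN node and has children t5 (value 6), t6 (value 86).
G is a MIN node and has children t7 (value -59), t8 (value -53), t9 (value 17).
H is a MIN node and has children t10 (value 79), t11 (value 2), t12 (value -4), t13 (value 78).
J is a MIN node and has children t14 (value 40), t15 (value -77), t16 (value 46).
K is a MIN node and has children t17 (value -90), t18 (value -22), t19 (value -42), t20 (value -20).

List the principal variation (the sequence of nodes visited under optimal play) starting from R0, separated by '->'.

D (MIN): min(-52, 43) = -52
E (MIN): min(30, 74) = 30
A (MAX): max(-52, 30) = 30
F (MIN): min(6, 86) = 6
G (MIN): min(-59, -53, 17) = -59
B (MAX): max(6, -59) = 6
H (MIN): min(79, 2, -4, 78) = -4
J (MIN): min(40, -77, 46) = -77
K (MIN): min(-90, -22, -42, -20) = -90
C (MAX): max(-4, -77, -90) = -4
R0 (MIN): min(30, 6, -4) = -4
At R0, MIN picks C (lowest: -4).
At C, MAX picks H (highest: -4).
At H, MIN picks t12 (lowest: -4).
Terminal value -4.

R0 -> C -> H -> t12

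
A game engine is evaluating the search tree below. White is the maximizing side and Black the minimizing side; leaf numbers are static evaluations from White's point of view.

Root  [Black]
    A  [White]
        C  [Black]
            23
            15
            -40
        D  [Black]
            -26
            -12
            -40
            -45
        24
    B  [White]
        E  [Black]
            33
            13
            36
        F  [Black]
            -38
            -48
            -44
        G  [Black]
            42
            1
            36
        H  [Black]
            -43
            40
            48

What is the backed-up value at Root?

13

C (Black): min(23, 15, -40) = -40
D (Black): min(-26, -12, -40, -45) = -45
A (White): max(-40, -45, 24) = 24
E (Black): min(33, 13, 36) = 13
F (Black): min(-38, -48, -44) = -48
G (Black): min(42, 1, 36) = 1
H (Black): min(-43, 40, 48) = -43
B (White): max(13, -48, 1, -43) = 13
Root (Black): min(24, 13) = 13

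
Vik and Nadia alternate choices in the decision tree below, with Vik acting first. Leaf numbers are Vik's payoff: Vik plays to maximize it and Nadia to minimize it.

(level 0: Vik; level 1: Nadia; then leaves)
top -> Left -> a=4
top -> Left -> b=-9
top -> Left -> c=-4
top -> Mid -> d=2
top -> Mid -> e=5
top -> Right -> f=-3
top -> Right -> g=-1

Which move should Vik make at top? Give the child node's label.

Mid

Left (Nadia): min(4, -9, -4) = -9
Mid (Nadia): min(2, 5) = 2
Right (Nadia): min(-3, -1) = -3
top (Vik): max(-9, 2, -3) = 2
Vik at top wants the highest of {Left=-9, Mid=2, Right=-3}, so chooses Mid.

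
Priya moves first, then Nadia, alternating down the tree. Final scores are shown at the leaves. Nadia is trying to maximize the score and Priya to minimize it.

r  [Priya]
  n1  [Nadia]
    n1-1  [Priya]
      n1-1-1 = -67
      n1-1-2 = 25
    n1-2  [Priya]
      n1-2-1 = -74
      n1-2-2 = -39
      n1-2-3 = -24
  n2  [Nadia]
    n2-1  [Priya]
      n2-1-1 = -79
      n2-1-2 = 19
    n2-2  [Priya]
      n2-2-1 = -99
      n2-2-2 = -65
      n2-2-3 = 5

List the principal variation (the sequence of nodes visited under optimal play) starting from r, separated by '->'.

n1-1 (Priya): min(-67, 25) = -67
n1-2 (Priya): min(-74, -39, -24) = -74
n1 (Nadia): max(-67, -74) = -67
n2-1 (Priya): min(-79, 19) = -79
n2-2 (Priya): min(-99, -65, 5) = -99
n2 (Nadia): max(-79, -99) = -79
r (Priya): min(-67, -79) = -79
At r, Priya picks n2 (lowest: -79).
At n2, Nadia picks n2-1 (highest: -79).
At n2-1, Priya picks n2-1-1 (lowest: -79).
Terminal value -79.

r -> n2 -> n2-1 -> n2-1-1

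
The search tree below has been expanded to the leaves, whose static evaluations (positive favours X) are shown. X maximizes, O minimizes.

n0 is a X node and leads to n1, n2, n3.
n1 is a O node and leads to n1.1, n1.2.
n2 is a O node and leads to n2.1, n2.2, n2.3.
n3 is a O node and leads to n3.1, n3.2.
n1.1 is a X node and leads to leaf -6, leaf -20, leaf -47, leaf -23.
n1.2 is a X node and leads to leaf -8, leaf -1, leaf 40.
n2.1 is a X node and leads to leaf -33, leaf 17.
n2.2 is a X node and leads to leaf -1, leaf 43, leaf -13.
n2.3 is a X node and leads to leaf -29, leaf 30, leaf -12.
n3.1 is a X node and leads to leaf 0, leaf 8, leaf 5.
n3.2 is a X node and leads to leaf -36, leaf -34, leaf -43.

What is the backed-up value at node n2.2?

n2.2 (X): max(-1, 43, -13) = 43

43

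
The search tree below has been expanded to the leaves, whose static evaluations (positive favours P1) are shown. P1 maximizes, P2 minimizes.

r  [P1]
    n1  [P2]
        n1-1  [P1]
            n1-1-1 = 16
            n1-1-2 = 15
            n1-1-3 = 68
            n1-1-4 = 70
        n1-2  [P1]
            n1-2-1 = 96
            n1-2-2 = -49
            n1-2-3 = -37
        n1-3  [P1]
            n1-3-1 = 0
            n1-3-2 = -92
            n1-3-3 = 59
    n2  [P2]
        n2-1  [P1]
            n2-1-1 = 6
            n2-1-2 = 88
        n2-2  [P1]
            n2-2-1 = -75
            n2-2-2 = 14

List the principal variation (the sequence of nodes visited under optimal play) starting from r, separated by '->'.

n1-1 (P1): max(16, 15, 68, 70) = 70
n1-2 (P1): max(96, -49, -37) = 96
n1-3 (P1): max(0, -92, 59) = 59
n1 (P2): min(70, 96, 59) = 59
n2-1 (P1): max(6, 88) = 88
n2-2 (P1): max(-75, 14) = 14
n2 (P2): min(88, 14) = 14
r (P1): max(59, 14) = 59
At r, P1 picks n1 (highest: 59).
At n1, P2 picks n1-3 (lowest: 59).
At n1-3, P1 picks n1-3-3 (highest: 59).
Terminal value 59.

r -> n1 -> n1-3 -> n1-3-3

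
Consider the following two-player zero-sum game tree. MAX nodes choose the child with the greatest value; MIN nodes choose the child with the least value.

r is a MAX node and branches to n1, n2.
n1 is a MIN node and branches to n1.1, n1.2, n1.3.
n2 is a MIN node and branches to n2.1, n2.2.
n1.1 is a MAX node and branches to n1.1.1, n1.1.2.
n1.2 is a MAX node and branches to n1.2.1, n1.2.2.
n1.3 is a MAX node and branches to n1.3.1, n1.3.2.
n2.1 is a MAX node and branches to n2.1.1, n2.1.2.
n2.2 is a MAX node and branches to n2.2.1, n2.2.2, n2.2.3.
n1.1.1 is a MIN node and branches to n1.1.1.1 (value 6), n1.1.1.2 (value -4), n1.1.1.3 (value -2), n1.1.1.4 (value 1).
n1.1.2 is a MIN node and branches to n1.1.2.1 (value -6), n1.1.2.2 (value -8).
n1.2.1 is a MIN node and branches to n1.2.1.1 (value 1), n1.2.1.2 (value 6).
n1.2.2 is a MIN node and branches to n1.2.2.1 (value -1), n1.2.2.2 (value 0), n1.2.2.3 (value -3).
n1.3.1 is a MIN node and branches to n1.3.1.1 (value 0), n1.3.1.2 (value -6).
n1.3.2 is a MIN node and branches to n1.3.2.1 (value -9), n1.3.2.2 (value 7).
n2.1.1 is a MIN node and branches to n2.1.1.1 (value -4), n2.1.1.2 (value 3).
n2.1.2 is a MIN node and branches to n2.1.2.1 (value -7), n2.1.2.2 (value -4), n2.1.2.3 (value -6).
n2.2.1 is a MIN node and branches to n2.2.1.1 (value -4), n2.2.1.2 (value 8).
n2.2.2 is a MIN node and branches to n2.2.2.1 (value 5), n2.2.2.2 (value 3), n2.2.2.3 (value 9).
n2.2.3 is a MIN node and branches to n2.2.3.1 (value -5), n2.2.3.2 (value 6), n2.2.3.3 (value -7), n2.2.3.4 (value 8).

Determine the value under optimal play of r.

-4

n1.1.1 (MIN): min(6, -4, -2, 1) = -4
n1.1.2 (MIN): min(-6, -8) = -8
n1.1 (MAX): max(-4, -8) = -4
n1.2.1 (MIN): min(1, 6) = 1
n1.2.2 (MIN): min(-1, 0, -3) = -3
n1.2 (MAX): max(1, -3) = 1
n1.3.1 (MIN): min(0, -6) = -6
n1.3.2 (MIN): min(-9, 7) = -9
n1.3 (MAX): max(-6, -9) = -6
n1 (MIN): min(-4, 1, -6) = -6
n2.1.1 (MIN): min(-4, 3) = -4
n2.1.2 (MIN): min(-7, -4, -6) = -7
n2.1 (MAX): max(-4, -7) = -4
n2.2.1 (MIN): min(-4, 8) = -4
n2.2.2 (MIN): min(5, 3, 9) = 3
n2.2.3 (MIN): min(-5, 6, -7, 8) = -7
n2.2 (MAX): max(-4, 3, -7) = 3
n2 (MIN): min(-4, 3) = -4
r (MAX): max(-6, -4) = -4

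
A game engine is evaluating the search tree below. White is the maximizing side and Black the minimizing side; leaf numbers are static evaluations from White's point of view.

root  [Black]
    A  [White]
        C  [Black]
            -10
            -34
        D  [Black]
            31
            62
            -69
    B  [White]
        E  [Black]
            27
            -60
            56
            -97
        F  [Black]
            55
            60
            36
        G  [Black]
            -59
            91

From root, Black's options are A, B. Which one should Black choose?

C (Black): min(-10, -34) = -34
D (Black): min(31, 62, -69) = -69
A (White): max(-34, -69) = -34
E (Black): min(27, -60, 56, -97) = -97
F (Black): min(55, 60, 36) = 36
G (Black): min(-59, 91) = -59
B (White): max(-97, 36, -59) = 36
root (Black): min(-34, 36) = -34
Black at root wants the lowest of {A=-34, B=36}, so chooses A.

A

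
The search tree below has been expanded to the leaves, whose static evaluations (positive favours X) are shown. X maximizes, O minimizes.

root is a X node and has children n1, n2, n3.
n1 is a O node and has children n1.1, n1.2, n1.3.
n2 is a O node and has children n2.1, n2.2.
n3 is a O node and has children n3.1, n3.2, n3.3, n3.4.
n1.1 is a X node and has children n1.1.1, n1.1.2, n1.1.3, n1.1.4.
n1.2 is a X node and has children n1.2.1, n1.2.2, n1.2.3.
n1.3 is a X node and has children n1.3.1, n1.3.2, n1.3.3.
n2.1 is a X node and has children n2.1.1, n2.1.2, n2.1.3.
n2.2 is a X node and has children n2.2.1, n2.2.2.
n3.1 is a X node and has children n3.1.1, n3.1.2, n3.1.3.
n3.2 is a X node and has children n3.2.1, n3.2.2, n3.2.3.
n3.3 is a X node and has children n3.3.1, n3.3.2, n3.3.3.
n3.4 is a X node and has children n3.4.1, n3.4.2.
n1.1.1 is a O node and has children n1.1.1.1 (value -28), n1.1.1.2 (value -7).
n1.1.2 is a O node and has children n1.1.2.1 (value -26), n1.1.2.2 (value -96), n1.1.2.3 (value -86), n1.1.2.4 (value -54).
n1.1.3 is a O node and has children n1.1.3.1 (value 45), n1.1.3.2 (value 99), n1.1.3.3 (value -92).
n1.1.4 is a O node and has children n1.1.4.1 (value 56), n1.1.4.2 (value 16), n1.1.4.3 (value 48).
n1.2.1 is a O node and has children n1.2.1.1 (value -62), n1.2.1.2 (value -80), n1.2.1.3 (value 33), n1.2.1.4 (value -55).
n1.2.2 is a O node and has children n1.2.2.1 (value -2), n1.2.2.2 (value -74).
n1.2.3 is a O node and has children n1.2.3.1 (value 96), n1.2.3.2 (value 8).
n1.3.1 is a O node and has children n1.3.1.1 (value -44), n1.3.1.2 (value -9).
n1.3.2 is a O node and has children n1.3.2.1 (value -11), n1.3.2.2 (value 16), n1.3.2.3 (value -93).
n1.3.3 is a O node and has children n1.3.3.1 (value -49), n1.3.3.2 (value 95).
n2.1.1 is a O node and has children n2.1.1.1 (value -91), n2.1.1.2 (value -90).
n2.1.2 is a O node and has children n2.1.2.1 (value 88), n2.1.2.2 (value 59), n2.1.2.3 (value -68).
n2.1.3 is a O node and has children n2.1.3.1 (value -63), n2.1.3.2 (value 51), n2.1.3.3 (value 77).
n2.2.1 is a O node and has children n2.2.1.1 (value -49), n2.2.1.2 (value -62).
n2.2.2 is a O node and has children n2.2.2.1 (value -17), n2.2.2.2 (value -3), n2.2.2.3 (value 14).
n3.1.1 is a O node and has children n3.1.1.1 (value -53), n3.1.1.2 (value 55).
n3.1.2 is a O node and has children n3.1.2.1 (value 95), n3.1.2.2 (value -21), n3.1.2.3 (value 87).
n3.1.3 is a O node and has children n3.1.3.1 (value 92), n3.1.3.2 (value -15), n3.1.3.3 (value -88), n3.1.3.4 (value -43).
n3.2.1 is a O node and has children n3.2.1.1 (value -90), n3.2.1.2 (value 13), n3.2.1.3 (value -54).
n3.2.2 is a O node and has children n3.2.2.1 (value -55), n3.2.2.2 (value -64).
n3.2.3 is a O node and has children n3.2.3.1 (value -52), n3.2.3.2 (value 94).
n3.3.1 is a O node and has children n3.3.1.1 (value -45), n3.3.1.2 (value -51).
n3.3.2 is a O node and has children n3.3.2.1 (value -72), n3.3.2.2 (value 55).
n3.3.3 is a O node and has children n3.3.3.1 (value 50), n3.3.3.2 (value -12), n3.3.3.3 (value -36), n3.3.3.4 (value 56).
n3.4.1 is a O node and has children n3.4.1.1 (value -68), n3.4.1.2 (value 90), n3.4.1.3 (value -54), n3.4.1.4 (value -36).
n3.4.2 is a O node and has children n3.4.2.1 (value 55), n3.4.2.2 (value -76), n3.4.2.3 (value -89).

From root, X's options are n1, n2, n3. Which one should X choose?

n1

n1.1.1 (O): min(-28, -7) = -28
n1.1.2 (O): min(-26, -96, -86, -54) = -96
n1.1.3 (O): min(45, 99, -92) = -92
n1.1.4 (O): min(56, 16, 48) = 16
n1.1 (X): max(-28, -96, -92, 16) = 16
n1.2.1 (O): min(-62, -80, 33, -55) = -80
n1.2.2 (O): min(-2, -74) = -74
n1.2.3 (O): min(96, 8) = 8
n1.2 (X): max(-80, -74, 8) = 8
n1.3.1 (O): min(-44, -9) = -44
n1.3.2 (O): min(-11, 16, -93) = -93
n1.3.3 (O): min(-49, 95) = -49
n1.3 (X): max(-44, -93, -49) = -44
n1 (O): min(16, 8, -44) = -44
n2.1.1 (O): min(-91, -90) = -91
n2.1.2 (O): min(88, 59, -68) = -68
n2.1.3 (O): min(-63, 51, 77) = -63
n2.1 (X): max(-91, -68, -63) = -63
n2.2.1 (O): min(-49, -62) = -62
n2.2.2 (O): min(-17, -3, 14) = -17
n2.2 (X): max(-62, -17) = -17
n2 (O): min(-63, -17) = -63
n3.1.1 (O): min(-53, 55) = -53
n3.1.2 (O): min(95, -21, 87) = -21
n3.1.3 (O): min(92, -15, -88, -43) = -88
n3.1 (X): max(-53, -21, -88) = -21
n3.2.1 (O): min(-90, 13, -54) = -90
n3.2.2 (O): min(-55, -64) = -64
n3.2.3 (O): min(-52, 94) = -52
n3.2 (X): max(-90, -64, -52) = -52
n3.3.1 (O): min(-45, -51) = -51
n3.3.2 (O): min(-72, 55) = -72
n3.3.3 (O): min(50, -12, -36, 56) = -36
n3.3 (X): max(-51, -72, -36) = -36
n3.4.1 (O): min(-68, 90, -54, -36) = -68
n3.4.2 (O): min(55, -76, -89) = -89
n3.4 (X): max(-68, -89) = -68
n3 (O): min(-21, -52, -36, -68) = -68
root (X): max(-44, -63, -68) = -44
X at root wants the highest of {n1=-44, n2=-63, n3=-68}, so chooses n1.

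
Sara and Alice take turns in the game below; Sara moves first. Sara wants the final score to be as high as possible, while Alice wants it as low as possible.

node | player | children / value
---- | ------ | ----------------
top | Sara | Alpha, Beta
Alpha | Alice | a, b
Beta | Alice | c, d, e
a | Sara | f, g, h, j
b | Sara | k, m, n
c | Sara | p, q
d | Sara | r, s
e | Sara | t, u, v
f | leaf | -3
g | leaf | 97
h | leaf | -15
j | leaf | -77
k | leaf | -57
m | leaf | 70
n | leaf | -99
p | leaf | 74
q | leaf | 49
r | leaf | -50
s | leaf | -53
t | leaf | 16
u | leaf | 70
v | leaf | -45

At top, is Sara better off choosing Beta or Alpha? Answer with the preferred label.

c (Sara): max(74, 49) = 74
d (Sara): max(-50, -53) = -50
e (Sara): max(16, 70, -45) = 70
Beta (Alice): min(74, -50, 70) = -50
a (Sara): max(-3, 97, -15, -77) = 97
b (Sara): max(-57, 70, -99) = 70
Alpha (Alice): min(97, 70) = 70
Sara prefers the higher value; Beta=-50, Alpha=70. Alpha is better since 70 > -50.

Alpha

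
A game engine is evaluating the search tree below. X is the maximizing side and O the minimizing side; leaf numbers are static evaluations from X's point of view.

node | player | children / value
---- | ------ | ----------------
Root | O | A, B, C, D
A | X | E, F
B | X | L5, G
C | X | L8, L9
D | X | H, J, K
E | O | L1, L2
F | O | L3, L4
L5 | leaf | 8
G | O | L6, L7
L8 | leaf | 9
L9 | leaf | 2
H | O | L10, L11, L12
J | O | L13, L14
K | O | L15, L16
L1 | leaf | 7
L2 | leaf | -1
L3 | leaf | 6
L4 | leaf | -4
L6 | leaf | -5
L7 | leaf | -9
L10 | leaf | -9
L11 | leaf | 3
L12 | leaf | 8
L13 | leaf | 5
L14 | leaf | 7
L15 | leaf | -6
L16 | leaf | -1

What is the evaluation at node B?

G (O): min(-5, -9) = -9
B (X): max(8, -9) = 8

8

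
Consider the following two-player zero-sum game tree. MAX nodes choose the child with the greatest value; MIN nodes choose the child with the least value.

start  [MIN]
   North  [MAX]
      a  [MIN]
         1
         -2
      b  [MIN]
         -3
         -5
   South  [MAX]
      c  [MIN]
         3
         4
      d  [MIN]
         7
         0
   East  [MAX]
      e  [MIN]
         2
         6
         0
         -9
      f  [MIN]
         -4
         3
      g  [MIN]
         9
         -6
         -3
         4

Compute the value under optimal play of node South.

3

c (MIN): min(3, 4) = 3
d (MIN): min(7, 0) = 0
South (MAX): max(3, 0) = 3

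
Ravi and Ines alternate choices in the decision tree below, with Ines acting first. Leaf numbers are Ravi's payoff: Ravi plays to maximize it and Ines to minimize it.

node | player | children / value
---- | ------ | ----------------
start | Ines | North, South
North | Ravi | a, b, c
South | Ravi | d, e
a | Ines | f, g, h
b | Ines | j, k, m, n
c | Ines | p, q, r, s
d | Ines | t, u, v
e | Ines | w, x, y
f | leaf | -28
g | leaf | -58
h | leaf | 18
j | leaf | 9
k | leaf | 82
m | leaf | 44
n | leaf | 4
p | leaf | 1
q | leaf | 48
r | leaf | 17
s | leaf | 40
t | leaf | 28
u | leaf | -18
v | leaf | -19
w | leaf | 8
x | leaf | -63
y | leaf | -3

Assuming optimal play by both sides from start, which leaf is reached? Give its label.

a (Ines): min(-28, -58, 18) = -58
b (Ines): min(9, 82, 44, 4) = 4
c (Ines): min(1, 48, 17, 40) = 1
North (Ravi): max(-58, 4, 1) = 4
d (Ines): min(28, -18, -19) = -19
e (Ines): min(8, -63, -3) = -63
South (Ravi): max(-19, -63) = -19
start (Ines): min(4, -19) = -19
At start, Ines picks South (lowest: -19).
At South, Ravi picks d (highest: -19).
At d, Ines picks v (lowest: -19).
Terminal value -19.

v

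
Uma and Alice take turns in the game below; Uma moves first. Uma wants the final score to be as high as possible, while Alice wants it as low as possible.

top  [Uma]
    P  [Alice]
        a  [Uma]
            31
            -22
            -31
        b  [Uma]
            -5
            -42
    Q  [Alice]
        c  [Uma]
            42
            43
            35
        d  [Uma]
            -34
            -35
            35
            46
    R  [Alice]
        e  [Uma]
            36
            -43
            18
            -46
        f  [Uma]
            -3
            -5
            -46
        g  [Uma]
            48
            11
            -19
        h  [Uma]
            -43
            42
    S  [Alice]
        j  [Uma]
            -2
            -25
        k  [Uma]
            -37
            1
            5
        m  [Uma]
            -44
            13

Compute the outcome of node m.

13

m (Uma): max(-44, 13) = 13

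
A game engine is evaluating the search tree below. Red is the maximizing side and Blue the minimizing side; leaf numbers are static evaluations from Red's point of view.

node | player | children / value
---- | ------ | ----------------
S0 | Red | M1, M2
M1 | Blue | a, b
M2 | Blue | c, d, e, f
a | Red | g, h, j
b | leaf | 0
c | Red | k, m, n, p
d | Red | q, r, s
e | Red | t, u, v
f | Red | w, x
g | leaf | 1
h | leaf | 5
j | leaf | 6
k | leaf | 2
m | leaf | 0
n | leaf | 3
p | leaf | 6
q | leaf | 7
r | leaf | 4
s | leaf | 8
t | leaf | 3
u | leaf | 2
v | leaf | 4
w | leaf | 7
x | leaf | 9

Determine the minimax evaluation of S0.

4

a (Red): max(1, 5, 6) = 6
M1 (Blue): min(6, 0) = 0
c (Red): max(2, 0, 3, 6) = 6
d (Red): max(7, 4, 8) = 8
e (Red): max(3, 2, 4) = 4
f (Red): max(7, 9) = 9
M2 (Blue): min(6, 8, 4, 9) = 4
S0 (Red): max(0, 4) = 4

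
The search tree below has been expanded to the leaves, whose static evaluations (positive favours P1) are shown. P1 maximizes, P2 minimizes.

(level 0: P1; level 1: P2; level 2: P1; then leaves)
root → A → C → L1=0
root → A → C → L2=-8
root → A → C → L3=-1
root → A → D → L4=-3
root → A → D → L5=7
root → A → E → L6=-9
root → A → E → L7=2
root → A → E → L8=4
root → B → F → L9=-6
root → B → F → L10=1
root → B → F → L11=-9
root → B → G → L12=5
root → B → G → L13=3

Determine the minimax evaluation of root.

C (P1): max(0, -8, -1) = 0
D (P1): max(-3, 7) = 7
E (P1): max(-9, 2, 4) = 4
A (P2): min(0, 7, 4) = 0
F (P1): max(-6, 1, -9) = 1
G (P1): max(5, 3) = 5
B (P2): min(1, 5) = 1
root (P1): max(0, 1) = 1

1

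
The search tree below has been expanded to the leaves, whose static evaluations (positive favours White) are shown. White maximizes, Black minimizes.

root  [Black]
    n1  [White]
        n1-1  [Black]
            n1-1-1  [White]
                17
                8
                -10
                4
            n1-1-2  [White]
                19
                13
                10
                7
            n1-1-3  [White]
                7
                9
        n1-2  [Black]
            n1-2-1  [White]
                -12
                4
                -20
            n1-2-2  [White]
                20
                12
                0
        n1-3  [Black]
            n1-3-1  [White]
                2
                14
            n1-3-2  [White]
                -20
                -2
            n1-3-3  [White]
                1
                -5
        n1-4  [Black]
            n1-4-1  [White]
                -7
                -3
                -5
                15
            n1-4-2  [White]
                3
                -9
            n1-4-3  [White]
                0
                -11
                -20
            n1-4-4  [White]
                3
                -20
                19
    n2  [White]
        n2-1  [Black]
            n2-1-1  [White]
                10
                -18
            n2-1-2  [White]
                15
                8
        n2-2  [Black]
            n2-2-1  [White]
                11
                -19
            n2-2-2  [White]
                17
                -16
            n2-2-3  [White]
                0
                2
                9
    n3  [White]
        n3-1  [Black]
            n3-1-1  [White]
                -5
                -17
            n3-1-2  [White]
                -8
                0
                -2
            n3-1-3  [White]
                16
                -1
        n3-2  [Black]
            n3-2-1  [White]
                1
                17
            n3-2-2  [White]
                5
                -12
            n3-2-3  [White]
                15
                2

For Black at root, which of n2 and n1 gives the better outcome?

n2-1-1 (White): max(10, -18) = 10
n2-1-2 (White): max(15, 8) = 15
n2-1 (Black): min(10, 15) = 10
n2-2-1 (White): max(11, -19) = 11
n2-2-2 (White): max(17, -16) = 17
n2-2-3 (White): max(0, 2, 9) = 9
n2-2 (Black): min(11, 17, 9) = 9
n2 (White): max(10, 9) = 10
n1-1-1 (White): max(17, 8, -10, 4) = 17
n1-1-2 (White): max(19, 13, 10, 7) = 19
n1-1-3 (White): max(7, 9) = 9
n1-1 (Black): min(17, 19, 9) = 9
n1-2-1 (White): max(-12, 4, -20) = 4
n1-2-2 (White): max(20, 12, 0) = 20
n1-2 (Black): min(4, 20) = 4
n1-3-1 (White): max(2, 14) = 14
n1-3-2 (White): max(-20, -2) = -2
n1-3-3 (White): max(1, -5) = 1
n1-3 (Black): min(14, -2, 1) = -2
n1-4-1 (White): max(-7, -3, -5, 15) = 15
n1-4-2 (White): max(3, -9) = 3
n1-4-3 (White): max(0, -11, -20) = 0
n1-4-4 (White): max(3, -20, 19) = 19
n1-4 (Black): min(15, 3, 0, 19) = 0
n1 (White): max(9, 4, -2, 0) = 9
Black prefers the lower value; n2=10, n1=9. n1 is better since 9 < 10.

n1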